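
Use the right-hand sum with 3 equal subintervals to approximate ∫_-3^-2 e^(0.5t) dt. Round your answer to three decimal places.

Δt = (-2 − (-3))/3 = 1/3.
Right endpoints: -8/3, -7/3, -2.
f(-8/3) ≈ 0.264, f(-7/3) ≈ 0.311, f(-2) ≈ 0.368.
Sum = Δt · [f(-8/3) + f(-7/3) + f(-2)].
Sum ≈ 0.314.

0.314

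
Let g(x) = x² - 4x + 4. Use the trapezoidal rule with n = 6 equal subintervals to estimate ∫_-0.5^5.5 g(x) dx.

Δx = (5.5 − (-0.5))/6 = 1.
g(-0.5) = 6.25, g(0.5) = 2.25, g(1.5) = 0.25, g(2.5) = 0.25, g(3.5) = 2.25, g(4.5) = 6.25, g(5.5) = 12.25.
T_6 = (Δx/2)·[g(x_0) + 2g(x_1) + ... + 2g(x_{5}) + g(x_6)].
Sum = 20.5.

20.5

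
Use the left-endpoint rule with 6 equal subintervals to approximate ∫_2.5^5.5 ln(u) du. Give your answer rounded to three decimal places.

3.884

Δu = (5.5 − 2.5)/6 = 0.5.
Left endpoints: 2.5, 3, 3.5, 4, 4.5, 5.
f(2.5) ≈ 0.916, f(3) ≈ 1.099, f(3.5) ≈ 1.253, f(4) ≈ 1.386, f(4.5) ≈ 1.504, f(5) ≈ 1.609.
Sum = Δu · [f(2.5) + f(3) + f(3.5) + ...].
Sum ≈ 3.884.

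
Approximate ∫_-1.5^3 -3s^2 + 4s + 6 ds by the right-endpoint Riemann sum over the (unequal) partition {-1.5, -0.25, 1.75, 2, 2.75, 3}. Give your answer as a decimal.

7.625

Subinterval widths: 1.25, 2, 0.25, 0.75, 0.25.
Right endpoints: -0.25, 1.75, 2, 2.75, 3.
f(-0.25) = 4.8125, f(1.75) = 3.8125, f(2) = 2, f(2.75) = -5.6875, f(3) = -9.
Sum = Σ Δs_i · f(s_i).
Sum = 7.625.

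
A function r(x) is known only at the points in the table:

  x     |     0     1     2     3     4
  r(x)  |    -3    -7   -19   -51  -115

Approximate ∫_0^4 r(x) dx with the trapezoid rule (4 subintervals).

Δx = 1.
T_4 = (1/2)·[(-3) + 2·(-7) + 2·(-19) + 2·(-51) + (-115)] = -136.

-136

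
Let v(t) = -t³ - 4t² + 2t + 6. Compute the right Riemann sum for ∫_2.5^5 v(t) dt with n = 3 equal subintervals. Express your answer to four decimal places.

Δt = (5 − 2.5)/3 = 5/6.
Right endpoints: 10/3, 25/6, 5.
v(10/3) = -1858/27, v(25/6) = -27529/216, v(5) = -209.
Sum = Δt · [v(10/3) + v(25/6) + v(5)].
Sum ≈ -337.7199.

-337.7199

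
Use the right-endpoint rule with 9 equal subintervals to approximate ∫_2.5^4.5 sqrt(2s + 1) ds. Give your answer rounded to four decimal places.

Δs = (4.5 − 2.5)/9 = 2/9.
Right endpoints: 49/18, 53/18, 19/6, 61/18, 65/18, 23/6, 73/18, 77/18, 4.5.
f(49/18) ≈ 2.5386, f(53/18) ≈ 2.6247, f(19/6) ≈ 2.7080, f(61/18) ≈ 2.7889, f(65/18) ≈ 2.8674, f(23/6) ≈ 2.9439, f(73/18) ≈ 3.0185, f(77/18) ≈ 3.0912, f(4.5) ≈ 3.1623.
Sum = Δs · [f(49/18) + f(53/18) + f(19/6) + ...].
Sum ≈ 5.7208.

5.7208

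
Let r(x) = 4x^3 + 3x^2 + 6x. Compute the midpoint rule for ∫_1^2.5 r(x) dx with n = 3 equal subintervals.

Δx = (2.5 − 1)/3 = 0.5.
Midpoints: 1.25, 1.75, 2.25.
r(1.25) = 20, r(1.75) = 41.125, r(2.25) = 74.25.
Sum = Δx · [r(1.25) + r(1.75) + r(2.25)].
Sum = 67.6875.

67.6875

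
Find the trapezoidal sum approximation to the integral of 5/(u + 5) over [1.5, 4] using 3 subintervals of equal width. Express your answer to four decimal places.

Δu = (4 − 1.5)/3 = 5/6.
f(1.5) = 10/13, f(7/3) = 15/22, f(19/6) = 30/49, f(4) = 5/9.
T_3 = (Δu/2)·[f(u_0) + 2f(u_1) + 2f(u_2) + f(u_3)].
Sum ≈ 1.6304.

1.6304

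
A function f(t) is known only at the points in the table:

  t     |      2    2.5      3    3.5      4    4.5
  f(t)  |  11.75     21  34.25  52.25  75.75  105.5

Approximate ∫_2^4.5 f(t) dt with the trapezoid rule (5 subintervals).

120.9375

Δt = 0.5.
T_5 = (0.5/2)·[11.75 + 2·21 + 2·34.25 + 2·52.25 + 2·75.75 + 105.5] = 120.9375.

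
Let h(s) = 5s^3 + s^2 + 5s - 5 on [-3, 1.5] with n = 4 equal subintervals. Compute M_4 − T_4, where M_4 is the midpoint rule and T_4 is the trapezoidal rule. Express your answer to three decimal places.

M_4 ≈ -119.30713.
T_4 ≈ -133.90137.
M_4 − T_4 ≈ 14.594.

14.594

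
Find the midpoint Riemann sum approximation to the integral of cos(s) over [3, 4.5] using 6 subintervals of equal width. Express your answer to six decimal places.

-1.121569

Δs = (4.5 − 3)/6 = 0.25.
Midpoints: 3.125, 3.375, 3.625, 3.875, 4.125, 4.375.
f(3.125) ≈ -0.999862, f(3.375) ≈ -0.972884, f(3.625) ≈ -0.885416, f(3.875) ≈ -0.742898, f(4.125) ≈ -0.554190, f(4.375) ≈ -0.331024.
Sum = Δs · [f(3.125) + f(3.375) + f(3.625) + ...].
Sum ≈ -1.121569.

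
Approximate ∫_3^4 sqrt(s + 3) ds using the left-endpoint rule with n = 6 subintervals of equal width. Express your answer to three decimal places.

Δs = (4 − 3)/6 = 1/6.
Left endpoints: 3, 19/6, 10/3, 3.5, 11/3, 23/6.
f(3) ≈ 2.449, f(19/6) ≈ 2.483, f(10/3) ≈ 2.517, f(3.5) ≈ 2.550, f(11/3) ≈ 2.582, f(23/6) ≈ 2.614.
Sum = Δs · [f(3) + f(19/6) + f(10/3) + ...].
Sum ≈ 2.532.

2.532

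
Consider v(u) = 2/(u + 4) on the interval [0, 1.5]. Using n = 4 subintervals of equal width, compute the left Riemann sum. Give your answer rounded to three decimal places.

0.663

Δu = (1.5 − 0)/4 = 0.375.
Left endpoints: 0, 0.375, 0.75, 1.125.
v(0) = 0.5, v(0.375) = 16/35, v(0.75) = 8/19, v(1.125) = 16/41.
Sum = Δu · [v(0) + v(0.375) + v(0.75) + v(1.125)].
Sum ≈ 0.663.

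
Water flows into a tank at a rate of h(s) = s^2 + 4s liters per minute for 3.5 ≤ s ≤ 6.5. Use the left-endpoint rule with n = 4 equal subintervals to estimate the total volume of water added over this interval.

121.78125

Δs = (6.5 − 3.5)/4 = 0.75.
Left endpoints: 3.5, 4.25, 5, 5.75.
h(3.5) = 26.25, h(4.25) = 35.0625, h(5) = 45, h(5.75) = 56.0625.
Sum = Δs · [h(3.5) + h(4.25) + h(5) + h(5.75)].
Sum = 121.78125.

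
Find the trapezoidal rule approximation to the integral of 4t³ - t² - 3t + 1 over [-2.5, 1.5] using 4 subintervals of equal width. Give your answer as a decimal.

Δt = (1.5 − (-2.5))/4 = 1.
f(-2.5) = -60.25, f(-1.5) = -10.25, f(-0.5) = 1.75, f(0.5) = -0.25, f(1.5) = 7.75.
T_4 = (Δt/2)·[f(t_0) + 2f(t_1) + 2f(t_2) + 2f(t_3) + f(t_4)].
Sum = -35.

-35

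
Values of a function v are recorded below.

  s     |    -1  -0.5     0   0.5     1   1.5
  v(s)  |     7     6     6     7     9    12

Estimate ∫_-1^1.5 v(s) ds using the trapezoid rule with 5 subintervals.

18.75

Δs = 0.5.
T_5 = (0.5/2)·[7 + 2·6 + 2·6 + 2·7 + 2·9 + 12] = 18.75.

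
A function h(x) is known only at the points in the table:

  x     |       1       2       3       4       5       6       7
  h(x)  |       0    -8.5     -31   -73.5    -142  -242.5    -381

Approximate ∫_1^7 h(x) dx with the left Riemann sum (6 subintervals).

-497.5

Δx = 1.
Sum = 1·[0 + (-8.5) + (-31) + (-73.5) + (-142) + (-242.5)] = -497.5.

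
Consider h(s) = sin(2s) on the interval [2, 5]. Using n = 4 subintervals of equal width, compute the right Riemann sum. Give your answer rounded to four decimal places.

Δs = (5 − 2)/4 = 0.75.
Right endpoints: 2.75, 3.5, 4.25, 5.
h(2.75) ≈ -0.7055, h(3.5) ≈ 0.6570, h(4.25) ≈ 0.7985, h(5) ≈ -0.5440.
Sum = Δs · [h(2.75) + h(3.5) + h(4.25) + h(5)].
Sum ≈ 0.1544.

0.1544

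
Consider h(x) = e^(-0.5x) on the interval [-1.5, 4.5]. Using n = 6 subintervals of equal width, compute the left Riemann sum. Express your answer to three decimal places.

Δx = (4.5 − (-1.5))/6 = 1.
Left endpoints: -1.5, -0.5, 0.5, 1.5, 2.5, 3.5.
h(-1.5) ≈ 2.117, h(-0.5) ≈ 1.284, h(0.5) ≈ 0.779, h(1.5) ≈ 0.472, h(2.5) ≈ 0.287, h(3.5) ≈ 0.174.
Sum = Δx · [h(-1.5) + h(-0.5) + h(0.5) + ...].
Sum ≈ 5.112.

5.112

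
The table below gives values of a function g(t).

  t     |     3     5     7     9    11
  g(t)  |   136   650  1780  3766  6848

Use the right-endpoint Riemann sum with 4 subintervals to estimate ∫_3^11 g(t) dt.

26088

Δt = 2.
Sum = 2·[650 + 1780 + 3766 + 6848] = 26088.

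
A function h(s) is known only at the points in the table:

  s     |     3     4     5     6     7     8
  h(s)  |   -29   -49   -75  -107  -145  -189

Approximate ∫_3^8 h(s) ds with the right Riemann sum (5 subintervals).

-565

Δs = 1.
Sum = 1·[(-49) + (-75) + (-107) + (-145) + (-189)] = -565.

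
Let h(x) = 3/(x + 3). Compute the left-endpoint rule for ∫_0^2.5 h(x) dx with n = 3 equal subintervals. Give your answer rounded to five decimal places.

2.02122

Δx = (2.5 − 0)/3 = 5/6.
Left endpoints: 0, 5/6, 5/3.
h(0) = 1, h(5/6) = 18/23, h(5/3) = 9/14.
Sum = Δx · [h(0) + h(5/6) + h(5/3)].
Sum ≈ 2.02122.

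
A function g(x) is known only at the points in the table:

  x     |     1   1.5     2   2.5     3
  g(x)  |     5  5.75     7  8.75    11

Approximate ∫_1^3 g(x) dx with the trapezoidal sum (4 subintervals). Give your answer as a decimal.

14.75

Δx = 0.5.
T_4 = (0.5/2)·[5 + 2·5.75 + 2·7 + 2·8.75 + 11] = 14.75.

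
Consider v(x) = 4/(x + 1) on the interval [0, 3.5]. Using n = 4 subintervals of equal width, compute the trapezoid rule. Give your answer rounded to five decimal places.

Δx = (3.5 − 0)/4 = 0.875.
v(0) = 4, v(0.875) = 32/15, v(1.75) = 16/11, v(2.625) = 32/29, v(3.5) = 8/9.
T_4 = (Δx/2)·[v(x_0) + 2v(x_1) + 2v(x_2) + 2v(x_3) + v(x_4)].
Sum ≈ 6.24380.

6.24380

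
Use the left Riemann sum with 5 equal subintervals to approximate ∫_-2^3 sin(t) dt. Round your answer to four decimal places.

Δt = (3 − (-2))/5 = 1.
Left endpoints: -2, -1, 0, 1, 2.
f(-2) ≈ -0.9093, f(-1) ≈ -0.8415, f(0) ≈ 0.0000, f(1) ≈ 0.8415, f(2) ≈ 0.9093.
Sum = Δt · [f(-2) + f(-1) + f(0) + f(1) + f(2)].
Sum ≈ 0.0000.

0.0000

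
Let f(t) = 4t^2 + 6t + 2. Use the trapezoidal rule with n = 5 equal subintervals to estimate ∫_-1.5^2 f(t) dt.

28.56

Δt = (2 − (-1.5))/5 = 0.7.
f(-1.5) = 2, f(-0.8) = -0.24, f(-0.1) = 1.44, f(0.6) = 7.04, f(1.3) = 16.56, f(2) = 30.
T_5 = (Δt/2)·[f(t_0) + 2f(t_1) + ... + 2f(t_{4}) + f(t_5)].
Sum = 28.56.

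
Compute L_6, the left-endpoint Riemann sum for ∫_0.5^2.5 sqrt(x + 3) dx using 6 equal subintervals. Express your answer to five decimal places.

4.15427

Δx = (2.5 − 0.5)/6 = 1/3.
Left endpoints: 0.5, 5/6, 7/6, 1.5, 11/6, 13/6.
f(0.5) ≈ 1.87083, f(5/6) ≈ 1.95789, f(7/6) ≈ 2.04124, f(1.5) ≈ 2.12132, f(11/6) ≈ 2.19848, f(13/6) ≈ 2.27303.
Sum = Δx · [f(0.5) + f(5/6) + f(7/6) + ...].
Sum ≈ 4.15427.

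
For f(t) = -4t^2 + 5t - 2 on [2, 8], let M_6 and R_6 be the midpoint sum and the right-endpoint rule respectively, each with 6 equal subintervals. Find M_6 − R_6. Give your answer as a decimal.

M_6 = -532.
R_6 = -643.
M_6 − R_6 = 111.

111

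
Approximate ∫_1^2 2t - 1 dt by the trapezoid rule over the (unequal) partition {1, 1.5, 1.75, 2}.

2

Subinterval widths: 0.5, 0.25, 0.25.
f(1) = 1, f(1.5) = 2, f(1.75) = 2.5, f(2) = 3.
On each subinterval the trapezoid contributes (Δt_i/2)·[f(t_{i-1}) + f(t_i)].
Sum = 2.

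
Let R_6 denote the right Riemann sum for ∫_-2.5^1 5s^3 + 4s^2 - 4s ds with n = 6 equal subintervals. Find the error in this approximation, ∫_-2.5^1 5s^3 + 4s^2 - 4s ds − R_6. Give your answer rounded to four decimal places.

-12.5974

Exact integral: ∫_-2.5^1 f(s) ds ≈ -14.911458.
R_6 ≈ -2.314091.
Error ≈ -14.911458 − (-2.314091) ≈ -12.5974.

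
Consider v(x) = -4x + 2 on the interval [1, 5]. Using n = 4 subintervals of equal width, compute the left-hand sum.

-32

Δx = (5 − 1)/4 = 1.
Left endpoints: 1, 2, 3, 4.
v(1) = -2, v(2) = -6, v(3) = -10, v(4) = -14.
Sum = Δx · [v(1) + v(2) + v(3) + v(4)].
Sum = -32.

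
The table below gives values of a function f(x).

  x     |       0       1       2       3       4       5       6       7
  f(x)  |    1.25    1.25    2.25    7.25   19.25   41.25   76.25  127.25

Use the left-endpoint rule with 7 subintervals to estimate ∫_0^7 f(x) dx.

148.75

Δx = 1.
Sum = 1·[1.25 + 1.25 + 2.25 + 7.25 + 19.25 + 41.25 + 76.25] = 148.75.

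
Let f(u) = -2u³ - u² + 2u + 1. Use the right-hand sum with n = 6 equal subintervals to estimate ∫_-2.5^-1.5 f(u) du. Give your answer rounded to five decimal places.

8.42593

Δu = (-1.5 − (-2.5))/6 = 1/6.
Right endpoints: -7/3, -13/6, -2, -11/6, -5/3, -1.5.
f(-7/3) = 440/27, f(-13/6) = 665/54, f(-2) = 9, f(-11/6) = 170/27, f(-5/3) = 112/27, f(-1.5) = 2.5.
Sum = Δu · [f(-7/3) + f(-13/6) + f(-2) + ...].
Sum ≈ 8.42593.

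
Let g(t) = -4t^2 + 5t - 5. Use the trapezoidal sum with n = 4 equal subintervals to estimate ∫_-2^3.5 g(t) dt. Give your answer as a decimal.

-81.640625

Δt = (3.5 − (-2))/4 = 1.375.
g(-2) = -31, g(-0.625) = -9.6875, g(0.75) = -3.5, g(2.125) = -12.4375, g(3.5) = -36.5.
T_4 = (Δt/2)·[g(t_0) + 2g(t_1) + 2g(t_2) + 2g(t_3) + g(t_4)].
Sum = -81.640625.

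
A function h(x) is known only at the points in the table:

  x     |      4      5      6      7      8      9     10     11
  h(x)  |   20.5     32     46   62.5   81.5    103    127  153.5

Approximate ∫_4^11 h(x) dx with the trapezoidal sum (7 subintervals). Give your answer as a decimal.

539

Δx = 1.
T_7 = (1/2)·[20.5 + 2·32 + 2·46 + 2·62.5 + 2·81.5 + 2·103 + 2·127 + 153.5] = 539.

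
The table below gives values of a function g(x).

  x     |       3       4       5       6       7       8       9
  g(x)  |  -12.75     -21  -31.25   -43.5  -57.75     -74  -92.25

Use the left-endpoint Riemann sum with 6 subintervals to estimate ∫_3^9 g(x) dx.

-240.25

Δx = 1.
Sum = 1·[(-12.75) + (-21) + (-31.25) + (-43.5) + (-57.75) + (-74)] = -240.25.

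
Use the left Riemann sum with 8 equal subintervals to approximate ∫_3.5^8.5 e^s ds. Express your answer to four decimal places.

Δs = (8.5 − 3.5)/8 = 0.625.
Left endpoints: 3.5, 4.125, 4.75, 5.375, 6, 6.625, 7.25, 7.875.
f(3.5) ≈ 33.1155, f(4.125) ≈ 61.8678, f(4.75) ≈ 115.5843, f(5.375) ≈ 215.9399, f(6) ≈ 403.4288, f(6.625) ≈ 753.7042, f(7.25) ≈ 1408.1048, f(7.875) ≈ 2630.6862.
Sum = Δs · [f(3.5) + f(4.125) + f(4.75) + ...].
Sum ≈ 3514.0197.

3514.0197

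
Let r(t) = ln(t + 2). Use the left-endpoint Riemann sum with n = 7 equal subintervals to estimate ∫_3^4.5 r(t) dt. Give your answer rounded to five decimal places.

Δt = (4.5 − 3)/7 = 3/14.
Left endpoints: 3, 45/14, 24/7, 51/14, 27/7, 57/14, 30/7.
r(3) ≈ 1.60944, r(45/14) ≈ 1.65140, r(24/7) ≈ 1.69168, r(51/14) ≈ 1.73039, r(27/7) ≈ 1.76766, r(57/14) ≈ 1.80359, r(30/7) ≈ 1.83828.
Sum = Δt · [r(3) + r(45/14) + r(24/7) + ...].
Sum ≈ 2.59124.

2.59124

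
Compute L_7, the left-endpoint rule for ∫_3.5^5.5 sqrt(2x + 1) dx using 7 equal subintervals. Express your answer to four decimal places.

6.2227

Δx = (5.5 − 3.5)/7 = 2/7.
Left endpoints: 3.5, 53/14, 57/14, 61/14, 65/14, 69/14, 73/14.
f(3.5) ≈ 2.8284, f(53/14) ≈ 2.9277, f(57/14) ≈ 3.0237, f(61/14) ≈ 3.1168, f(65/14) ≈ 3.2071, f(69/14) ≈ 3.2950, f(73/14) ≈ 3.3806.
Sum = Δx · [f(3.5) + f(53/14) + f(57/14) + ...].
Sum ≈ 6.2227.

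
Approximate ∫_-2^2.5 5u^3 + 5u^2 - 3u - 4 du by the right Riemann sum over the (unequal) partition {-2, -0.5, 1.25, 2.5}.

136.73046875

Subinterval widths: 1.5, 1.75, 1.25.
Right endpoints: -0.5, 1.25, 2.5.
f(-0.5) = -1.875, f(1.25) = 9.828125, f(2.5) = 97.875.
Sum = Σ Δu_i · f(u_i).
Sum = 136.73046875.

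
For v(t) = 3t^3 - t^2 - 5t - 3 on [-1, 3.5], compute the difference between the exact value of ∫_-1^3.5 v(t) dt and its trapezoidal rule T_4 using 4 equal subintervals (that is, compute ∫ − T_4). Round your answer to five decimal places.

-9.72949

Exact integral: ∫_-1^3.5 v(t) dt = 55.546875.
T_4 ≈ 65.2763672.
Error ≈ 55.546875 − 65.2763672 ≈ -9.72949.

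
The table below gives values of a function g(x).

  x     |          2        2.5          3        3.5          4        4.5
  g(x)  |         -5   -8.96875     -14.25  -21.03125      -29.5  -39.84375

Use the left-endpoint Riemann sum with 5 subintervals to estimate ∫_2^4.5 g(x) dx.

Δx = 0.5.
Sum = 0.5·[(-5) + (-8.96875) + (-14.25) + (-21.03125) + (-29.5)] = -39.375.

-39.375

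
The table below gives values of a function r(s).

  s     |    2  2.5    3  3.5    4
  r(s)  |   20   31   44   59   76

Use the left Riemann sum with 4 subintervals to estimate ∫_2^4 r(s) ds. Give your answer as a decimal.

Δs = 0.5.
Sum = 0.5·[20 + 31 + 44 + 59] = 77.

77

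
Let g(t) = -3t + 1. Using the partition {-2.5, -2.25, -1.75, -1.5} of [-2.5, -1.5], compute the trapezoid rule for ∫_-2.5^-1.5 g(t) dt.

Subinterval widths: 0.25, 0.5, 0.25.
g(-2.5) = 8.5, g(-2.25) = 7.75, g(-1.75) = 6.25, g(-1.5) = 5.5.
On each subinterval the trapezoid contributes (Δt_i/2)·[g(t_{i-1}) + g(t_i)].
Sum = 7.

7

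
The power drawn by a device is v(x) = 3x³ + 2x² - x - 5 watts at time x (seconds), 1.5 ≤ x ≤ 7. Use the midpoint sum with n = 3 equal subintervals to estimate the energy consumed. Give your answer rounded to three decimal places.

Δx = (7 − 1.5)/3 = 11/6.
Midpoints: 29/12, 4.25, 73/12.
v(29/12) = 26845/576, v(4.25) = 257.171875, v(73/12) = 141755/192.
Sum = Δx · [v(29/12) + v(4.25) + v(73/12)].
Sum ≈ 1910.489.

1910.489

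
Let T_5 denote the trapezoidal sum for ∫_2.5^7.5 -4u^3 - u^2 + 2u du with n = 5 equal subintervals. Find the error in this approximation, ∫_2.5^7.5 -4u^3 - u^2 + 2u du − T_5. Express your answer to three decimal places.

50.833

Exact integral: ∫_2.5^7.5 f(u) du ≈ -3210.41667.
T_5 = -3261.25.
Error ≈ -3210.41667 − (-3261.25) ≈ 50.833.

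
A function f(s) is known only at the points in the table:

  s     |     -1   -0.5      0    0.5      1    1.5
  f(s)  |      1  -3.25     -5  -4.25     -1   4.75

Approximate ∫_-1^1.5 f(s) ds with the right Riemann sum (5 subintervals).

Δs = 0.5.
Sum = 0.5·[(-3.25) + (-5) + (-4.25) + (-1) + 4.75] = -4.375.

-4.375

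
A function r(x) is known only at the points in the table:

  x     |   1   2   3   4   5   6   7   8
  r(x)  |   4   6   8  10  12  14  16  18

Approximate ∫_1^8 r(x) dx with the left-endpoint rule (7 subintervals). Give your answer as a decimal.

Δx = 1.
Sum = 1·[4 + 6 + 8 + 10 + 12 + 14 + 16] = 70.

70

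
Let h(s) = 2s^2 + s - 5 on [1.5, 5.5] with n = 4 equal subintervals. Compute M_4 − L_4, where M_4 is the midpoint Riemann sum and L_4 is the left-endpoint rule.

M_4 = 102.
L_4 = 74.
M_4 − L_4 = 28.

28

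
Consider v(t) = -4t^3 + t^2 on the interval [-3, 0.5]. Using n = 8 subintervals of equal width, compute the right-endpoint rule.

66.1171875

Δt = (0.5 − (-3))/8 = 0.4375.
Right endpoints: -2.5625, -2.125, -1.6875, -1.25, -0.8125, -0.375, 0.0625, 0.5.
v(-2.5625) = 75645/1024, v(-2.125) = 42.8984375, v(-1.6875) = 22599/1024, v(-1.25) = 9.375, v(-0.8125) = 2873/1024, v(-0.375) = 0.3515625, v(0.0625) = 3/1024, v(0.5) = -0.25.
Sum = Δt · [v(-2.5625) + v(-2.125) + v(-1.6875) + ...].
Sum = 66.1171875.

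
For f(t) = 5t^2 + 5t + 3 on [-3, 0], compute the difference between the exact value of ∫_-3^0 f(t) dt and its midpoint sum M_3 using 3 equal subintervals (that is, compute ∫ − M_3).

1.25

Exact integral: ∫_-3^0 f(t) dt = 31.5.
M_3 = 30.25.
Error = 31.5 − 30.25 = 1.25.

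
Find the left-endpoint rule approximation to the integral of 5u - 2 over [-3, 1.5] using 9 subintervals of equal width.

-31.5

Δu = (1.5 − (-3))/9 = 0.5.
Left endpoints: -3, -2.5, -2, -1.5, -1, -0.5, 0, 0.5, 1.
f(-3) = -17, f(-2.5) = -14.5, f(-2) = -12, f(-1.5) = -9.5, f(-1) = -7, f(-0.5) = -4.5, f(0) = -2, f(0.5) = 0.5, f(1) = 3.
Sum = Δu · [f(-3) + f(-2.5) + f(-2) + ...].
Sum = -31.5.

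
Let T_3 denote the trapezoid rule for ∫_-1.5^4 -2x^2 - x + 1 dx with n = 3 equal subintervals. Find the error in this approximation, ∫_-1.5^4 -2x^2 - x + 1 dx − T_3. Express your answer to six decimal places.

Exact integral: ∫_-1.5^4 f(x) dx ≈ -46.29166667.
T_3 ≈ -52.45370370.
Error ≈ -46.29166667 − (-52.45370370) ≈ 6.162037.

6.162037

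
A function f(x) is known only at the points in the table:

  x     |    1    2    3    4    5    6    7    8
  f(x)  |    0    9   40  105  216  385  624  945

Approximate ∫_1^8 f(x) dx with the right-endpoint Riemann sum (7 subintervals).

2324

Δx = 1.
Sum = 1·[9 + 40 + 105 + 216 + 385 + 624 + 945] = 2324.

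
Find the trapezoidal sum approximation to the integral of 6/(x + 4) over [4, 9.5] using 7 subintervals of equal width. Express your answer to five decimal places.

3.14261

Δx = (9.5 − 4)/7 = 11/14.
f(4) = 0.75, f(67/14) = 28/41, f(39/7) = 42/67, f(89/14) = 84/145, f(50/7) = 7/13, f(111/14) = 84/167, f(61/7) = 42/89, f(9.5) = 4/9.
T_7 = (Δx/2)·[f(x_0) + 2f(x_1) + ... + 2f(x_{6}) + f(x_7)].
Sum ≈ 3.14261.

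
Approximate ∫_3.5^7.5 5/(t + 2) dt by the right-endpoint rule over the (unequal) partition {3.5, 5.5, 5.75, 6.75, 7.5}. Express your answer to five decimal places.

Subinterval widths: 2, 0.25, 1, 0.75.
Right endpoints: 5.5, 5.75, 6.75, 7.5.
f(5.5) = 2/3, f(5.75) = 20/31, f(6.75) = 4/7, f(7.5) = 10/19.
Sum = Σ Δt_i · f(t_i).
Sum ≈ 2.46079.

2.46079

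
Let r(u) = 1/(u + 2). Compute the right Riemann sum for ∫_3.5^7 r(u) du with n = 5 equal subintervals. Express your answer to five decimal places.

0.46857

Δu = (7 − 3.5)/5 = 0.7.
Right endpoints: 4.2, 4.9, 5.6, 6.3, 7.
r(4.2) = 5/31, r(4.9) = 10/69, r(5.6) = 5/38, r(6.3) = 10/83, r(7) = 1/9.
Sum = Δu · [r(4.2) + r(4.9) + r(5.6) + r(6.3) + r(7)].
Sum ≈ 0.46857.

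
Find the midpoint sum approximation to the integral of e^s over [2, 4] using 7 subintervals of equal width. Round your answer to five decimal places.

47.04890

Δs = (4 − 2)/7 = 2/7.
Midpoints: 15/7, 17/7, 19/7, 3, 23/7, 25/7, 27/7.
f(15/7) ≈ 8.52376, f(17/7) ≈ 11.34267, f(19/7) ≈ 15.09382, f(3) ≈ 20.08554, f(23/7) ≈ 26.72807, f(25/7) ≈ 35.56737, f(27/7) ≈ 47.32993.
Sum = Δs · [f(15/7) + f(17/7) + f(19/7) + ...].
Sum ≈ 47.04890.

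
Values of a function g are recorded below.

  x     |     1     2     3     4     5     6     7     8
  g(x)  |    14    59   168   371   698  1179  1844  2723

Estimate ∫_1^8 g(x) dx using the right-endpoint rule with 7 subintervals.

Δx = 1.
Sum = 1·[59 + 168 + 371 + 698 + 1179 + 1844 + 2723] = 7042.

7042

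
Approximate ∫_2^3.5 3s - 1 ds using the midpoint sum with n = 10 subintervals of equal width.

10.875

Δs = (3.5 − 2)/10 = 0.15.
Midpoints: 2.075, 2.225, 2.375, 2.525, 2.675, 2.825, 2.975, 3.125, 3.275, 3.425.
f(2.075) = 5.225, f(2.225) = 5.675, f(2.375) = 6.125, f(2.525) = 6.575, f(2.675) = 7.025, f(2.825) = 7.475, f(2.975) = 7.925, f(3.125) = 8.375, f(3.275) = 8.825, f(3.425) = 9.275.
Sum = Δs · [f(2.075) + f(2.225) + f(2.375) + ...].
Sum = 10.875.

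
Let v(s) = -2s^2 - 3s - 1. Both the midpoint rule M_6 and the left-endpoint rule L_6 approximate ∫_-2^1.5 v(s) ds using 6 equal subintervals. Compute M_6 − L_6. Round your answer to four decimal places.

M_6 ≈ -8.259838.
L_6 ≈ -6.813657.
M_6 − L_6 ≈ -1.4462.

-1.4462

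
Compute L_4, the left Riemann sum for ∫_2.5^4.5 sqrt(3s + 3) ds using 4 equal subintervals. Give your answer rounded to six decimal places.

7.125845

Δs = (4.5 − 2.5)/4 = 0.5.
Left endpoints: 2.5, 3, 3.5, 4.
f(2.5) ≈ 3.240370, f(3) ≈ 3.464102, f(3.5) ≈ 3.674235, f(4) ≈ 3.872983.
Sum = Δs · [f(2.5) + f(3) + f(3.5) + f(4)].
Sum ≈ 7.125845.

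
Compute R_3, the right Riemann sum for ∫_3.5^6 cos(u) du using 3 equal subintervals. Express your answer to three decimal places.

Δu = (6 − 3.5)/3 = 5/6.
Right endpoints: 13/3, 31/6, 6.
f(13/3) ≈ -0.370, f(31/6) ≈ 0.439, f(6) ≈ 0.960.
Sum = Δu · [f(13/3) + f(31/6) + f(6)].
Sum ≈ 0.857.

0.857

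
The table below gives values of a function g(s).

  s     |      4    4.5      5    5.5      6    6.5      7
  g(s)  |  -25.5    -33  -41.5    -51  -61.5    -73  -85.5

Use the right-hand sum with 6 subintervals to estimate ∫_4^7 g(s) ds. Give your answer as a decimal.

-172.75

Δs = 0.5.
Sum = 0.5·[(-33) + (-41.5) + (-51) + (-61.5) + (-73) + (-85.5)] = -172.75.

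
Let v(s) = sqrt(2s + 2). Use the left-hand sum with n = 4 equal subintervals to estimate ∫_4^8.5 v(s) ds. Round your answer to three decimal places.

Δs = (8.5 − 4)/4 = 1.125.
Left endpoints: 4, 5.125, 6.25, 7.375.
v(4) ≈ 3.162, v(5.125) ≈ 3.500, v(6.25) ≈ 3.808, v(7.375) ≈ 4.093.
Sum = Δs · [v(4) + v(5.125) + v(6.25) + v(7.375)].
Sum ≈ 16.383.

16.383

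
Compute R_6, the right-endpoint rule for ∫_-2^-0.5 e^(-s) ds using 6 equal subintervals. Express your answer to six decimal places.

Δs = (-0.5 − (-2))/6 = 0.25.
Right endpoints: -1.75, -1.5, -1.25, -1, -0.75, -0.5.
f(-1.75) ≈ 5.754603, f(-1.5) ≈ 4.481689, f(-1.25) ≈ 3.490343, f(-1) ≈ 2.718282, f(-0.75) ≈ 2.117000, f(-0.5) ≈ 1.648721.
Sum = Δs · [f(-1.75) + f(-1.5) + f(-1.25) + ...].
Sum ≈ 5.052659.

5.052659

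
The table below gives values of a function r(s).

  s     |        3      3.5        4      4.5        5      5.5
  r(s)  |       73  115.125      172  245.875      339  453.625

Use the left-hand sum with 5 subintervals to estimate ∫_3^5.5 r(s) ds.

Δs = 0.5.
Sum = 0.5·[73 + 115.125 + 172 + 245.875 + 339] = 472.5.

472.5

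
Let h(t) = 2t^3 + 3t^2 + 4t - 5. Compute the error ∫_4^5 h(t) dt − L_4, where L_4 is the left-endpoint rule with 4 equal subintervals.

18.8125

Exact integral: ∫_4^5 h(t) dt = 258.5.
L_4 = 239.6875.
Error = 258.5 − 239.6875 = 18.8125.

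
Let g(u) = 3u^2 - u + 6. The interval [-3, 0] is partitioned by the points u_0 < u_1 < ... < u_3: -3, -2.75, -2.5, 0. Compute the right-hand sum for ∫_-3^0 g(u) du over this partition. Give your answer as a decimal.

Subinterval widths: 0.25, 0.25, 2.5.
Right endpoints: -2.75, -2.5, 0.
g(-2.75) = 31.4375, g(-2.5) = 27.25, g(0) = 6.
Sum = Σ Δu_i · g(u_i).
Sum = 29.671875.

29.671875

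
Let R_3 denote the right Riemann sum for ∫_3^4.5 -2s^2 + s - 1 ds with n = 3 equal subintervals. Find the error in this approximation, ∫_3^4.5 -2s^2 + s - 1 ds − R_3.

Exact integral: ∫_3^4.5 f(s) ds = -38.625.
R_3 = -44.
Error = -38.625 − (-44) = 5.375.

5.375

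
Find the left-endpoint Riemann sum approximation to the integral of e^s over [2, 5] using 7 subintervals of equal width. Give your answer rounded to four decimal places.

Δs = (5 − 2)/7 = 3/7.
Left endpoints: 2, 17/7, 20/7, 23/7, 26/7, 29/7, 32/7.
f(2) ≈ 7.3891, f(17/7) ≈ 11.3427, f(20/7) ≈ 17.4117, f(23/7) ≈ 26.7281, f(26/7) ≈ 41.0293, f(29/7) ≈ 62.9825, f(32/7) ≈ 96.6821.
Sum = Δs · [f(2) + f(17/7) + f(20/7) + ...].
Sum ≈ 112.9566.

112.9566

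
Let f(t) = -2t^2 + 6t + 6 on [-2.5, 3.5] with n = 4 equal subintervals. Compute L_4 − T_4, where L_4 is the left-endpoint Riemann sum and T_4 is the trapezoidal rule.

-18

L_4 = -7.5.
T_4 = 10.5.
L_4 − T_4 = -18.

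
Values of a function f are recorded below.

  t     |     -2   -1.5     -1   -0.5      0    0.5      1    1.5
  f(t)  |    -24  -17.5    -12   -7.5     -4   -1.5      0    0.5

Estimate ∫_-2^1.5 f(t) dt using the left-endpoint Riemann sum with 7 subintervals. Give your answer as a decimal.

-33.25

Δt = 0.5.
Sum = 0.5·[(-24) + (-17.5) + (-12) + (-7.5) + (-4) + (-1.5) + 0] = -33.25.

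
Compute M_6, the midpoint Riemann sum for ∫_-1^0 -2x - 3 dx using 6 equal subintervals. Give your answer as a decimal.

-2

Δx = (0 − (-1))/6 = 1/6.
Midpoints: -11/12, -0.75, -7/12, -5/12, -0.25, -1/12.
f(-11/12) = -7/6, f(-0.75) = -1.5, f(-7/12) = -11/6, f(-5/12) = -13/6, f(-0.25) = -2.5, f(-1/12) = -17/6.
Sum = Δx · [f(-11/12) + f(-0.75) + f(-7/12) + ...].
Sum = -2.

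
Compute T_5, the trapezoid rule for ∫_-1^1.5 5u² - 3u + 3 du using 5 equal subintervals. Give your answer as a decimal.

13.4375

Δu = (1.5 − (-1))/5 = 0.5.
f(-1) = 11, f(-0.5) = 5.75, f(0) = 3, f(0.5) = 2.75, f(1) = 5, f(1.5) = 9.75.
T_5 = (Δu/2)·[f(u_0) + 2f(u_1) + ... + 2f(u_{4}) + f(u_5)].
Sum = 13.4375.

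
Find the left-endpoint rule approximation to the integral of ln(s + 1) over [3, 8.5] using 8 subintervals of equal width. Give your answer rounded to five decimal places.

Δs = (8.5 − 3)/8 = 0.6875.
Left endpoints: 3, 3.6875, 4.375, 5.0625, 5.75, 6.4375, 7.125, 7.8125.
f(3) ≈ 1.38629, f(3.6875) ≈ 1.54490, f(4.375) ≈ 1.68176, f(5.0625) ≈ 1.80212, f(5.75) ≈ 1.90954, f(6.4375) ≈ 2.00653, f(7.125) ≈ 2.09495, f(7.8125) ≈ 2.17617.
Sum = Δs · [f(3) + f(3.6875) + f(4.375) + ...].
Sum ≈ 10.03906.

10.03906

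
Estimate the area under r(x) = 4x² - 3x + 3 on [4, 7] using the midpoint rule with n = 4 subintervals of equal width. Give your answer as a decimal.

330.9375

Δx = (7 − 4)/4 = 0.75.
Midpoints: 4.375, 5.125, 5.875, 6.625.
r(4.375) = 66.4375, r(5.125) = 92.6875, r(5.875) = 123.4375, r(6.625) = 158.6875.
Sum = Δx · [r(4.375) + r(5.125) + r(5.875) + r(6.625)].
Sum = 330.9375.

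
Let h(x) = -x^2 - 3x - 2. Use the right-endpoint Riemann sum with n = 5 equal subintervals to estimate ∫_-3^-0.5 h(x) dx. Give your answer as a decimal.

-0.625

Δx = (-0.5 − (-3))/5 = 0.5.
Right endpoints: -2.5, -2, -1.5, -1, -0.5.
h(-2.5) = -0.75, h(-2) = 0, h(-1.5) = 0.25, h(-1) = 0, h(-0.5) = -0.75.
Sum = Δx · [h(-2.5) + h(-2) + h(-1.5) + h(-1) + h(-0.5)].
Sum = -0.625.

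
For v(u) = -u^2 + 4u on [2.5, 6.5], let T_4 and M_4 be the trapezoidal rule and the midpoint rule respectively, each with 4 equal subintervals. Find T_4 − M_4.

T_4 = -15.
M_4 = -14.
T_4 − M_4 = -1.

-1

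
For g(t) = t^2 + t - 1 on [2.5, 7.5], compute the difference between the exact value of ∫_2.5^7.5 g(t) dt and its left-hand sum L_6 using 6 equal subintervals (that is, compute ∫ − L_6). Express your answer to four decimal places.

22.3380

Exact integral: ∫_2.5^7.5 g(t) dt ≈ 155.416667.
L_6 ≈ 133.078704.
Error ≈ 155.416667 − 133.078704 ≈ 22.3380.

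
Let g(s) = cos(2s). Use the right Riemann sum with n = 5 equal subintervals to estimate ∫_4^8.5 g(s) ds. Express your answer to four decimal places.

-0.7550

Δs = (8.5 − 4)/5 = 0.9.
Right endpoints: 4.9, 5.8, 6.7, 7.6, 8.5.
g(4.9) ≈ -0.9304, g(5.8) ≈ 0.5683, g(6.7) ≈ 0.6722, g(7.6) ≈ -0.8737, g(8.5) ≈ -0.2752.
Sum = Δs · [g(4.9) + g(5.8) + g(6.7) + g(7.6) + g(8.5)].
Sum ≈ -0.7550.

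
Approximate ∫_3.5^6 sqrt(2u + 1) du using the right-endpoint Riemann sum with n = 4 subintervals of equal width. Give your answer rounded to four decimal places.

8.3220

Δu = (6 − 3.5)/4 = 0.625.
Right endpoints: 4.125, 4.75, 5.375, 6.
f(4.125) ≈ 3.0414, f(4.75) ≈ 3.2404, f(5.375) ≈ 3.4278, f(6) ≈ 3.6056.
Sum = Δu · [f(4.125) + f(4.75) + f(5.375) + f(6)].
Sum ≈ 8.3220.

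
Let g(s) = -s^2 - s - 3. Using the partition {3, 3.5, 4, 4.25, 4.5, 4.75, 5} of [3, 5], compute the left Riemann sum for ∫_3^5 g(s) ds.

Subinterval widths: 0.5, 0.5, 0.25, 0.25, 0.25, 0.25.
Left endpoints: 3, 3.5, 4, 4.25, 4.5, 4.75.
g(3) = -15, g(3.5) = -18.75, g(4) = -23, g(4.25) = -25.3125, g(4.5) = -27.75, g(4.75) = -30.3125.
Sum = Σ Δs_i · g(s_i).
Sum = -43.46875.

-43.46875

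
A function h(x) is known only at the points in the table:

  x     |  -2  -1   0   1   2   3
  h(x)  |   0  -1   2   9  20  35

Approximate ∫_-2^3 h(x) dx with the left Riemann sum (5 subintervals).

Δx = 1.
Sum = 1·[0 + (-1) + 2 + 9 + 20] = 30.

30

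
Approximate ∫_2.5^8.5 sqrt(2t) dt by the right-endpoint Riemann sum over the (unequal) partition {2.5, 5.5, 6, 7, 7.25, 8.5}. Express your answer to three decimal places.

Subinterval widths: 3, 0.5, 1, 0.25, 1.25.
Right endpoints: 5.5, 6, 7, 7.25, 8.5.
f(5.5) ≈ 3.317, f(6) ≈ 3.464, f(7) ≈ 3.742, f(7.25) ≈ 3.808, f(8.5) ≈ 4.123.
Sum = Σ Δt_i · f(t_i).
Sum ≈ 21.529.

21.529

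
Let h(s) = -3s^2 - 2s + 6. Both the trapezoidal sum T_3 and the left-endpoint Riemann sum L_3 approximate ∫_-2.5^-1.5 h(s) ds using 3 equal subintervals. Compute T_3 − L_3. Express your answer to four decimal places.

T_3 ≈ -2.305556.
L_3 ≈ -3.972222.
T_3 − L_3 ≈ 1.6667.

1.6667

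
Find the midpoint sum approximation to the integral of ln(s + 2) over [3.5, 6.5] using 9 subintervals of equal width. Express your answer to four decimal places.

5.8147

Δs = (6.5 − 3.5)/9 = 1/3.
Midpoints: 11/3, 4, 13/3, 14/3, 5, 16/3, 17/3, 6, 19/3.
f(11/3) ≈ 1.7346, f(4) ≈ 1.7918, f(13/3) ≈ 1.8458, f(14/3) ≈ 1.8971, f(5) ≈ 1.9459, f(16/3) ≈ 1.9924, f(17/3) ≈ 2.0369, f(6) ≈ 2.0794, f(19/3) ≈ 2.1203.
Sum = Δs · [f(11/3) + f(4) + f(13/3) + ...].
Sum ≈ 5.8147.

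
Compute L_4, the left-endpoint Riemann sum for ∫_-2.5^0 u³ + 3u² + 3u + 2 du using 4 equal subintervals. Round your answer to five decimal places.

Δu = (0 − (-2.5))/4 = 0.625.
Left endpoints: -2.5, -1.875, -1.25, -0.625.
f(-2.5) = -2.375, f(-1.875) = 169/512, f(-1.25) = 0.984375, f(-0.625) = 539/512.
Sum = Δu · [f(-2.5) + f(-1.875) + f(-1.25) + f(-0.625)].
Sum ≈ -0.00488.

-0.00488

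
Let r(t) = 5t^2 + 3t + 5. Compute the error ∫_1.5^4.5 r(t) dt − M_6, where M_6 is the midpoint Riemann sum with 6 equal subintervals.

Exact integral: ∫_1.5^4.5 r(t) dt = 188.25.
M_6 = 187.9375.
Error = 188.25 − 187.9375 = 0.3125.

0.3125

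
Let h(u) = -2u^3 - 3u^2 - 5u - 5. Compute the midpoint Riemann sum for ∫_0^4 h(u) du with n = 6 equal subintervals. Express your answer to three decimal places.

Δu = (4 − 0)/6 = 2/3.
Midpoints: 1/3, 1, 5/3, 7/3, 3, 11/3.
h(1/3) = -191/27, h(1) = -15, h(5/3) = -835/27, h(7/3) = -1577/27, h(3) = -101, h(11/3) = -4381/27.
Sum = Δu · [h(1/3) + h(1) + h(5/3) + ...].
Sum ≈ -249.778.

-249.778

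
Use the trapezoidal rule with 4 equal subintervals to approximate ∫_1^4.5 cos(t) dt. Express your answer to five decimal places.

Δt = (4.5 − 1)/4 = 0.875.
f(1) ≈ 0.54030, f(1.875) ≈ -0.29953, f(2.75) ≈ -0.92430, f(3.625) ≈ -0.88542, f(4.5) ≈ -0.21080.
T_4 = (Δt/2)·[f(t_0) + 2f(t_1) + 2f(t_2) + 2f(t_3) + f(t_4)].
Sum ≈ -1.70144.

-1.70144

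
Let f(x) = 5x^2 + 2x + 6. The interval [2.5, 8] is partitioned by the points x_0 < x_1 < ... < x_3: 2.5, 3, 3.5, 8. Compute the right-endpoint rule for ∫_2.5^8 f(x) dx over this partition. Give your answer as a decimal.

1604.625

Subinterval widths: 0.5, 0.5, 4.5.
Right endpoints: 3, 3.5, 8.
f(3) = 57, f(3.5) = 74.25, f(8) = 342.
Sum = Σ Δx_i · f(x_i).
Sum = 1604.625.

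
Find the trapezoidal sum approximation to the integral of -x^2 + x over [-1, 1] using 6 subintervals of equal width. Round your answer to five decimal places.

Δx = (1 − (-1))/6 = 1/3.
f(-1) = -2, f(-2/3) = -10/9, f(-1/3) = -4/9, f(0) = 0, f(1/3) = 2/9, f(2/3) = 2/9, f(1) = 0.
T_6 = (Δx/2)·[f(x_0) + 2f(x_1) + ... + 2f(x_{5}) + f(x_6)].
Sum ≈ -0.70370.

-0.70370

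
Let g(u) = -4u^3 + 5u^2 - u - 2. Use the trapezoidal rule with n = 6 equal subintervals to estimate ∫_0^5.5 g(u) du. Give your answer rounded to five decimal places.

-685.46296

Δu = (5.5 − 0)/6 = 11/12.
g(0) = -2, g(11/12) = -97/54, g(11/6) = -1261/108, g(2.75) = -50.125, g(11/3) = -3662/27, g(55/12) = -30961/108, g(5.5) = -521.75.
T_6 = (Δu/2)·[g(u_0) + 2g(u_1) + ... + 2g(u_{5}) + g(u_6)].
Sum ≈ -685.46296.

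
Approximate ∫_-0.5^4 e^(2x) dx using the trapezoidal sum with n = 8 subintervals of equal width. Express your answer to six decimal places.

Δx = (4 − (-0.5))/8 = 0.5625.
f(-0.5) ≈ 0.367879, f(0.0625) ≈ 1.133148, f(0.625) ≈ 3.490343, f(1.1875) ≈ 10.751013, f(1.75) ≈ 33.115452, f(2.3125) ≈ 102.002773, f(2.875) ≈ 314.190660, f(3.4375) ≈ 967.775366, f(4) ≈ 2980.957987.
T_8 = (Δx/2)·[f(x_0) + 2f(x_1) + ... + 2f(x_{7}) + f(x_8)].
Sum ≈ 1644.255950.

1644.255950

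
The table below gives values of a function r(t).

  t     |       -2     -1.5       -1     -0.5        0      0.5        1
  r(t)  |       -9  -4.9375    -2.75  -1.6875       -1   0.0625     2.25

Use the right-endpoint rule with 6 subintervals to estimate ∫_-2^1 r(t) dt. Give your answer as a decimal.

-4.03125

Δt = 0.5.
Sum = 0.5·[(-4.9375) + (-2.75) + (-1.6875) + (-1) + 0.0625 + 2.25] = -4.03125.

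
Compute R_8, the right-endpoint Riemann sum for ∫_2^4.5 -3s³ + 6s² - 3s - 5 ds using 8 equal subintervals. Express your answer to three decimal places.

-192.020

Δs = (4.5 − 2)/8 = 0.3125.
Right endpoints: 2.3125, 2.625, 2.9375, 3.25, 3.5625, 3.875, 4.1875, 4.5.
f(2.3125) = -69431/4096, f(2.625) = -13207/512, f(2.9375) = -155981/4096, f(3.25) = -54.359375, f(3.5625) = -307931/4096, f(3.875) = -51757/512, f(4.1875) = -543281/4096, f(4.5) = -170.375.
Sum = Δs · [f(2.3125) + f(2.625) + f(2.9375) + ...].
Sum ≈ -192.020.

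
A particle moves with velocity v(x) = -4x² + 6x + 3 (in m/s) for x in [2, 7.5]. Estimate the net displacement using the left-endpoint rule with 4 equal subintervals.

-264.515625

Δx = (7.5 − 2)/4 = 1.375.
Left endpoints: 2, 3.375, 4.75, 6.125.
v(2) = -1, v(3.375) = -22.3125, v(4.75) = -58.75, v(6.125) = -110.3125.
Sum = Δx · [v(2) + v(3.375) + v(4.75) + v(6.125)].
Sum = -264.515625.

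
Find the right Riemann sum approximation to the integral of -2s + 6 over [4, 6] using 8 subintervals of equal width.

Δs = (6 − 4)/8 = 0.25.
Right endpoints: 4.25, 4.5, 4.75, 5, 5.25, 5.5, 5.75, 6.
f(4.25) = -2.5, f(4.5) = -3, f(4.75) = -3.5, f(5) = -4, f(5.25) = -4.5, f(5.5) = -5, f(5.75) = -5.5, f(6) = -6.
Sum = Δs · [f(4.25) + f(4.5) + f(4.75) + ...].
Sum = -8.5.

-8.5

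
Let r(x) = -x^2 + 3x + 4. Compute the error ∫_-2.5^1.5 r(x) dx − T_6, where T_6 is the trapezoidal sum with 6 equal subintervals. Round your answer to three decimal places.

Exact integral: ∫_-2.5^1.5 r(x) dx ≈ 3.66667.
T_6 ≈ 3.37037.
Error ≈ 3.66667 − 3.37037 ≈ 0.296.

0.296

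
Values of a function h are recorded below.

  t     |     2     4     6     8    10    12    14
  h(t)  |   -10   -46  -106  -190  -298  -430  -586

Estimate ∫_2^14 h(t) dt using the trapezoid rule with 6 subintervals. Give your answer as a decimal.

-2736

Δt = 2.
T_6 = (2/2)·[(-10) + 2·(-46) + 2·(-106) + 2·(-190) + 2·(-298) + 2·(-430) + (-586)] = -2736.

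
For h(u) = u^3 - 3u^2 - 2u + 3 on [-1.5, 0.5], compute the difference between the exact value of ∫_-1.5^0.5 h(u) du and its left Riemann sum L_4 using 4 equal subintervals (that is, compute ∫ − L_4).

1.75

Exact integral: ∫_-1.5^0.5 h(u) du = 3.25.
L_4 = 1.5.
Error = 3.25 − 1.5 = 1.75.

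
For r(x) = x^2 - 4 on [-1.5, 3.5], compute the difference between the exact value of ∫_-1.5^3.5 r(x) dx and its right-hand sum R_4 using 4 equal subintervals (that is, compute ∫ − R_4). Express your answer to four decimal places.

-7.5521

Exact integral: ∫_-1.5^3.5 r(x) dx ≈ -4.583333.
R_4 = 2.96875.
Error ≈ -4.583333 − 2.96875 ≈ -7.5521.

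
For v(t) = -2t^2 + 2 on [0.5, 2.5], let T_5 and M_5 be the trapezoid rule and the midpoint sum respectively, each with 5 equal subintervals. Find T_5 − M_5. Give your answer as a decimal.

T_5 = -6.44.
M_5 = -6.28.
T_5 − M_5 = -0.16.

-0.16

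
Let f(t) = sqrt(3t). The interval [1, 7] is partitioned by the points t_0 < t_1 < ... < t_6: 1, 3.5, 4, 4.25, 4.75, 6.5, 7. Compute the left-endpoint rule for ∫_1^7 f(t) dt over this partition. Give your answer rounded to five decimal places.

Subinterval widths: 2.5, 0.5, 0.25, 0.5, 1.75, 0.5.
Left endpoints: 1, 3.5, 4, 4.25, 4.75, 6.5.
f(1) ≈ 1.73205, f(3.5) ≈ 3.24037, f(4) ≈ 3.46410, f(4.25) ≈ 3.57071, f(4.75) ≈ 3.77492, f(6.5) ≈ 4.41588.
Sum = Σ Δt_i · f(t_i).
Sum ≈ 17.41574.

17.41574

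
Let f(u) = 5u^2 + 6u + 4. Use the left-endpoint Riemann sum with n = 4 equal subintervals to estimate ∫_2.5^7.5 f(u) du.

Δu = (7.5 − 2.5)/4 = 1.25.
Left endpoints: 2.5, 3.75, 5, 6.25.
f(2.5) = 50.25, f(3.75) = 96.8125, f(5) = 159, f(6.25) = 236.8125.
Sum = Δu · [f(2.5) + f(3.75) + f(5) + f(6.25)].
Sum = 678.59375.

678.59375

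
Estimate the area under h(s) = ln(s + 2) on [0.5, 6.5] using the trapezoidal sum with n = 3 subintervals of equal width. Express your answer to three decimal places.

9.808

Δs = (6.5 − 0.5)/3 = 2.
h(0.5) ≈ 0.916, h(2.5) ≈ 1.504, h(4.5) ≈ 1.872, h(6.5) ≈ 2.140.
T_3 = (Δs/2)·[h(s_0) + 2h(s_1) + 2h(s_2) + h(s_3)].
Sum ≈ 9.808.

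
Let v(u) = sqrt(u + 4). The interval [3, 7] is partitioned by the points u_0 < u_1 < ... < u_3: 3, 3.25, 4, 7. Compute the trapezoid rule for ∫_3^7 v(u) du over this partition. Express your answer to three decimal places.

11.955

Subinterval widths: 0.25, 0.75, 3.
v(3) ≈ 2.646, v(3.25) ≈ 2.693, v(4) ≈ 2.828, v(7) ≈ 3.317.
On each subinterval the trapezoid contributes (Δu_i/2)·[v(u_{i-1}) + v(u_i)].
Sum ≈ 11.955.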